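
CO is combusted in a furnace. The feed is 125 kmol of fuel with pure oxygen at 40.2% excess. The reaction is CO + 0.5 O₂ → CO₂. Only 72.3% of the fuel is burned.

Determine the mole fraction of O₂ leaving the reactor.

Stoichiometric O₂ = 0.5 × 125 = 62.5 kmol; O₂ fed = 62.5 × 1.402 = 87.63 kmol.
Fuel reacted = 0.723 × 125 → ξ = 90.38 kmol.
Outlet (n = n₀ + ν ξ):
  CO: 125 − 1(90.38) = 34.62
  O₂: 87.63 − 0.5(90.38) = 42.44
  CO₂: 0 + 1(90.38) = 90.38
Total out = 167.4 kmol; y_O₂ = 42.44 / 167.4 = 0.2535.

0.253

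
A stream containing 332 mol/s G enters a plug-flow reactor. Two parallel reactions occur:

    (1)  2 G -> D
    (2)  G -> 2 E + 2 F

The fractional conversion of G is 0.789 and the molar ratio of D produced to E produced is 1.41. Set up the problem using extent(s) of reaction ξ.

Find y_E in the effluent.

Conversion of G: G consumed = 0.789 × 332 = 261.9 mol/s = 2ξ₁ + 1ξ₂.
Selectivity: 1ξ₁ / (2ξ₂) = 1.41 → ξ₁ = 2.82 ξ₂.
Substitute: (2·2.82 + 1) ξ₂ = 261.9 → ξ₂ = 39.45 mol/s, ξ₁ = 111.2 mol/s.
Outlet amounts (n = n₀ + Σ ν·ξ):
  G: 332 − 2(111.2) − 1(39.45) = 70.05
  D: 0 + 1(111.2) = 111.2
  E: 0 + 2(39.45) = 78.9
  F: 0 + 2(39.45) = 78.9
Total out = 339.1 mol/s; y_E = 78.9 / 339.1 = 0.2327.

0.233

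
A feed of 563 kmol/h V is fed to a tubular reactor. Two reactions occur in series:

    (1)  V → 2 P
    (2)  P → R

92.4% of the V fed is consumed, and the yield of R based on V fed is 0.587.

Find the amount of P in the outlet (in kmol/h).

710 kmol/h

Conversion of V: V consumed = 1ξ₁ = 0.924 × 563 → ξ₁ = 520.2 kmol/h.
Yield of R: 1ξ₂ / 563 = 0.587 → ξ₂ = 330.5 kmol/h.
Outlet amounts (n = n₀ + Σ ν·ξ):
  V: 563 − 1(520.2) = 42.79
  P: 0 + 2(520.2) − 1(330.5) = 709.9
  R: 0 + 1(330.5) = 330.5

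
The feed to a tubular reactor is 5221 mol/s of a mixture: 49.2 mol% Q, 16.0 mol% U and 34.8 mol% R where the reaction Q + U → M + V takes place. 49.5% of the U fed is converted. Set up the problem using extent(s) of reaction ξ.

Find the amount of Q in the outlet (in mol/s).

2160 mol/s

U reacted = 0.495 × 835.4 = 413.5 mol/s; ν_U = −1, so ξ = 413.5/1 = 413.5 mol/s.
Outlet amounts (n = n₀ + ν ξ):
  Q: 2569 − 1(413.5) = 2155
  U: 835.4 − 1(413.5) = 421.9
  M: 0 + 1(413.5) = 413.5
  V: 0 + 1(413.5) = 413.5
  R: 1817 (inert)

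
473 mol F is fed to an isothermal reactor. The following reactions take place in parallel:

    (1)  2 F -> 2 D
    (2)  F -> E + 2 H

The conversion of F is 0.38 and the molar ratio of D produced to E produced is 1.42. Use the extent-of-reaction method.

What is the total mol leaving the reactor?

622 mol

Conversion of F: F consumed = 0.38 × 473 = 179.7 mol = 2ξ₁ + 1ξ₂.
Selectivity: 2ξ₁ / (1ξ₂) = 1.42 → ξ₁ = 0.71 ξ₂.
Substitute: (2·0.71 + 1) ξ₂ = 179.7 → ξ₂ = 74.27 mol, ξ₁ = 52.73 mol.
Outlet amounts (n = n₀ + Σ ν·ξ):
  F: 473 − 2(52.73) − 1(74.27) = 293.3
  D: 0 + 2(52.73) = 105.5
  E: 0 + 1(74.27) = 74.27
  H: 0 + 2(74.27) = 148.5
Total out = 293.3 + 105.5 + 74.27 + 148.5 = 621.5 mol.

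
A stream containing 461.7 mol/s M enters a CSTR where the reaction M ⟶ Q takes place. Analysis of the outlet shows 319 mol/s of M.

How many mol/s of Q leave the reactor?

For M: n = n₀ − 1ξ → 319 = 461.7 − 1ξ, giving ξ = 142.7 mol/s.
Outlet amounts (n = n₀ + ν ξ):
  M: 461.7 − 1(142.7) = 319
  Q: 0 + 1(142.7) = 142.7

143 mol/s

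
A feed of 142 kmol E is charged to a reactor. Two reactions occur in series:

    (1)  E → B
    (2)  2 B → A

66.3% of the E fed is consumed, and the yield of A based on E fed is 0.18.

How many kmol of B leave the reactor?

43 kmol

Conversion of E: E consumed = 1ξ₁ = 0.663 × 142 → ξ₁ = 94.15 kmol.
Yield of A: 1ξ₂ / 142 = 0.18 → ξ₂ = 25.56 kmol.
Outlet amounts (n = n₀ + Σ ν·ξ):
  E: 142 − 1(94.15) = 47.85
  B: 0 + 1(94.15) − 2(25.56) = 43.03
  A: 0 + 1(25.56) = 25.56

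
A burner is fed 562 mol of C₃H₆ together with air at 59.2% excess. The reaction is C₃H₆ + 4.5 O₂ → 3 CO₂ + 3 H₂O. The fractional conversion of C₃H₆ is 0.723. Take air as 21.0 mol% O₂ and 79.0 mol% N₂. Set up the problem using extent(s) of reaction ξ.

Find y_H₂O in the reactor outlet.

Stoichiometric O₂ = 4.5 × 562 = 2529 mol; O₂ fed = 2529 × 1.592 = 4026 mol.
N₂ fed = 4026 × 79/21 = 15150 mol.
Fuel reacted = 0.723 × 562 → ξ = 406.3 mol.
Outlet (n = n₀ + ν ξ):
  C₃H₆: 562 − 1(406.3) = 155.7
  O₂: 4026 − 4.5(406.3) = 2198
  N₂: 15150 (inert)
  CO₂: 0 + 3(406.3) = 1219
  H₂O: 0 + 3(406.3) = 1219
Total out = 19940 mol; y_H₂O = 1219 / 19940 = 0.06114.

0.0611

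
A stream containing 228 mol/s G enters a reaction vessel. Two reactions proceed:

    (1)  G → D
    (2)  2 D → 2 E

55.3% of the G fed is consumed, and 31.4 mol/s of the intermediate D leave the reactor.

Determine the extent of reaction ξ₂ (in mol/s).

ξ₂ = 47.3 mol/s

Conversion of G: G consumed = 1ξ₁ = 0.553 × 228 → ξ₁ = 126.1 mol/s.
D balance: n_D = 0 + 1ξ₁ − 2ξ₂ = 31.4 → ξ₂ = (1·126.1 − 31.4)/2 = 47.34 mol/s.
Outlet amounts (n = n₀ + Σ ν·ξ):
  G: 228 − 1(126.1) = 101.9
  D: 0 + 1(126.1) − 2(47.34) = 31.4
  E: 0 + 2(47.34) = 94.68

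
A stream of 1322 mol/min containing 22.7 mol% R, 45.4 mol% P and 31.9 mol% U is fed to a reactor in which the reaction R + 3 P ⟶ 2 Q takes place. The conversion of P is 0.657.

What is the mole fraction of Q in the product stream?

0.248

P reacted = 0.657 × 600.2 = 394.3 mol/min; ν_P = −3, so ξ = 394.3/3 = 131.4 mol/min.
Outlet amounts (n = n₀ + ν ξ):
  R: 300.1 − 1(131.4) = 168.7
  P: 600.2 − 3(131.4) = 205.9
  Q: 0 + 2(131.4) = 262.9
  U: 421.7 (inert)
Total out = 1059 mol/min; y_Q = 262.9 / 1059 = 0.2482.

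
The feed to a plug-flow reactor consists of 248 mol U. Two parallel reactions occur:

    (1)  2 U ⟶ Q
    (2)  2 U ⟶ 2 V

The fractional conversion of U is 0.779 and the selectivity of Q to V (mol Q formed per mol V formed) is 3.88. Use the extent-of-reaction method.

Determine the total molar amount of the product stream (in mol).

Conversion of U: U consumed = 0.779 × 248 = 193.2 mol = 2ξ₁ + 2ξ₂.
Selectivity: 1ξ₁ / (2ξ₂) = 3.88 → ξ₁ = 7.76 ξ₂.
Substitute: (2·7.76 + 2) ξ₂ = 193.2 → ξ₂ = 11.03 mol, ξ₁ = 85.57 mol.
Outlet amounts (n = n₀ + Σ ν·ξ):
  U: 248 − 2(85.57) − 2(11.03) = 54.81
  Q: 0 + 1(85.57) = 85.57
  V: 0 + 2(11.03) = 22.05
Total out = 54.81 + 85.57 + 22.05 = 162.4 mol.

162 mol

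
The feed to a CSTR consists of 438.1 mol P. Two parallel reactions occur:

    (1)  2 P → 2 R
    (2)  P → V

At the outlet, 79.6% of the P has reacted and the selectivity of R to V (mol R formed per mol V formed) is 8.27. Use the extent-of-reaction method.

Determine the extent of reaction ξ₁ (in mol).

ξ₁ = 156 mol

Conversion of P: P consumed = 0.796 × 438.1 = 348.7 mol = 2ξ₁ + 1ξ₂.
Selectivity: 2ξ₁ / (1ξ₂) = 8.27 → ξ₁ = 4.135 ξ₂.
Substitute: (2·4.135 + 1) ξ₂ = 348.7 → ξ₂ = 37.62 mol, ξ₁ = 155.6 mol.
Outlet amounts (n = n₀ + Σ ν·ξ):
  P: 438.1 − 2(155.6) − 1(37.62) = 89.37
  R: 0 + 2(155.6) = 311.1
  V: 0 + 1(37.62) = 37.62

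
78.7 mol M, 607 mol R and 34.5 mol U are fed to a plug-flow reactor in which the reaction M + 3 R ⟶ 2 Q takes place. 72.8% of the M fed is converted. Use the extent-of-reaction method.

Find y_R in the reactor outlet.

0.718

M reacted = 0.728 × 78.7 = 57.29 mol; ν_M = −1, so ξ = 57.29/1 = 57.29 mol.
Outlet amounts (n = n₀ + ν ξ):
  M: 78.7 − 1(57.29) = 21.41
  R: 607 − 3(57.29) = 435.1
  Q: 0 + 2(57.29) = 114.6
  U: 34.5 (inert)
Total out = 605.6 mol; y_R = 435.1 / 605.6 = 0.7185.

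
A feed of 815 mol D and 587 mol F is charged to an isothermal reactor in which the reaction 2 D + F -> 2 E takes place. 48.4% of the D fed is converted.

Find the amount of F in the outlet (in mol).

D reacted = 0.484 × 815 = 394.5 mol; ν_D = −2, so ξ = 394.5/2 = 197.2 mol.
Outlet amounts (n = n₀ + ν ξ):
  D: 815 − 2(197.2) = 420.5
  F: 587 − 1(197.2) = 389.8
  E: 0 + 2(197.2) = 394.5

390 mol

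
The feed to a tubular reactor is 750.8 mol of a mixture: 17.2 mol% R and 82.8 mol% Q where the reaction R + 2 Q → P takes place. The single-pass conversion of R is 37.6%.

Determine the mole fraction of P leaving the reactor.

R reacted = 0.376 × 129.1 = 48.56 mol; ν_R = −1, so ξ = 48.56/1 = 48.56 mol.
Outlet amounts (n = n₀ + ν ξ):
  R: 129.1 − 1(48.56) = 80.58
  Q: 621.7 − 2(48.56) = 524.6
  P: 0 + 1(48.56) = 48.56
Total out = 653.7 mol; y_P = 48.56 / 653.7 = 0.07428.

0.0743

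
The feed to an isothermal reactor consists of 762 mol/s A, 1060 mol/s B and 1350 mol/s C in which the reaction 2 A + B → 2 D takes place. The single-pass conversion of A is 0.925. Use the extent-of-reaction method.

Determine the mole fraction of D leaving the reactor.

A reacted = 0.925 × 762 = 704.9 mol/s; ν_A = −2, so ξ = 704.9/2 = 352.4 mol/s.
Outlet amounts (n = n₀ + ν ξ):
  A: 762 − 2(352.4) = 57.15
  B: 1060 − 1(352.4) = 707.6
  D: 0 + 2(352.4) = 704.9
  C: 1350 (inert)
Total out = 2820 mol/s; y_D = 704.9 / 2820 = 0.25.

0.25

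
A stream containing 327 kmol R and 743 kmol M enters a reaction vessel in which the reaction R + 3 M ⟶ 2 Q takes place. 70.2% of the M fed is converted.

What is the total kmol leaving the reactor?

M reacted = 0.702 × 743 = 521.6 kmol; ν_M = −3, so ξ = 521.6/3 = 173.9 kmol.
Outlet amounts (n = n₀ + ν ξ):
  R: 327 − 1(173.9) = 153.1
  M: 743 − 3(173.9) = 221.4
  Q: 0 + 2(173.9) = 347.7
Total out = 153.1 + 221.4 + 347.7 = 722.3 kmol.

722 kmol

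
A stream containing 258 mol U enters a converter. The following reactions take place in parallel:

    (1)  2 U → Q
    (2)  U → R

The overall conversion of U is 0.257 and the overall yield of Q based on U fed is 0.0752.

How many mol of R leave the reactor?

Yield of Q: 1ξ₁ / 258 = 0.0752 → ξ₁ = 19.4 mol.
Conversion of U: 2ξ₁ + 1ξ₂ = 0.257 × 258 = 66.31 → ξ₂ = 27.5 mol.
Outlet amounts (n = n₀ + Σ ν·ξ):
  U: 258 − 2(19.4) − 1(27.5) = 191.7
  Q: 0 + 1(19.4) = 19.4
  R: 0 + 1(27.5) = 27.5

27.5 mol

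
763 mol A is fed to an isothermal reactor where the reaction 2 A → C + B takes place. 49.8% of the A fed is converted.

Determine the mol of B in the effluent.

190 mol

A reacted = 0.498 × 763 = 380 mol; ν_A = −2, so ξ = 380/2 = 190 mol.
Outlet amounts (n = n₀ + ν ξ):
  A: 763 − 2(190) = 383
  C: 0 + 1(190) = 190
  B: 0 + 1(190) = 190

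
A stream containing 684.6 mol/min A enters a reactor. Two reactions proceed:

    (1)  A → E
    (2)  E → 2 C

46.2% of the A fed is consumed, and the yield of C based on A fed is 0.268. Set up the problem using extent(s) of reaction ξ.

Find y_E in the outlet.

0.289

Conversion of A: A consumed = 1ξ₁ = 0.462 × 684.6 → ξ₁ = 316.3 mol/min.
Yield of C: 2ξ₂ / 684.6 = 0.268 → ξ₂ = 91.74 mol/min.
Outlet amounts (n = n₀ + Σ ν·ξ):
  A: 684.6 − 1(316.3) = 368.3
  E: 0 + 1(316.3) − 1(91.74) = 224.5
  C: 0 + 2(91.74) = 183.5
Total out = 776.3 mol/min; y_E = 224.5 / 776.3 = 0.2892.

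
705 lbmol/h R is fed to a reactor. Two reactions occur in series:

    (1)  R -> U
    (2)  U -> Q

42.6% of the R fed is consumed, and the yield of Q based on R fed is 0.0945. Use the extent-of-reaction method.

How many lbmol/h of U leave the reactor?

234 lbmol/h

Conversion of R: R consumed = 1ξ₁ = 0.426 × 705 → ξ₁ = 300.3 lbmol/h.
Yield of Q: 1ξ₂ / 705 = 0.0945 → ξ₂ = 66.62 lbmol/h.
Outlet amounts (n = n₀ + Σ ν·ξ):
  R: 705 − 1(300.3) = 404.7
  U: 0 + 1(300.3) − 1(66.62) = 233.7
  Q: 0 + 1(66.62) = 66.62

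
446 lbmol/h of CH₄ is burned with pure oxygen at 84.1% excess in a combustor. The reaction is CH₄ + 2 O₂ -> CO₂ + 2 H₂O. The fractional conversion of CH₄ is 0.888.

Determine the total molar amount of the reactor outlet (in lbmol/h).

Stoichiometric O₂ = 2 × 446 = 892 lbmol/h; O₂ fed = 892 × 1.841 = 1642 lbmol/h.
Fuel reacted = 0.888 × 446 → ξ = 396 lbmol/h.
Outlet (n = n₀ + ν ξ):
  CH₄: 446 − 1(396) = 49.95
  O₂: 1642 − 2(396) = 850.1
  CO₂: 0 + 1(396) = 396
  H₂O: 0 + 2(396) = 792.1
Total out = 49.95 + 850.1 + 396 + 792.1 = 2088 lbmol/h.

2090 lbmol/h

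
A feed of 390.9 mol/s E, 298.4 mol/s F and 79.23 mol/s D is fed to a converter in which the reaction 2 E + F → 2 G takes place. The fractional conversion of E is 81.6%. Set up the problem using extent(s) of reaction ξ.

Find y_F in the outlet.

0.228

E reacted = 0.816 × 390.9 = 319 mol/s; ν_E = −2, so ξ = 319/2 = 159.5 mol/s.
Outlet amounts (n = n₀ + ν ξ):
  E: 390.9 − 2(159.5) = 71.93
  F: 298.4 − 1(159.5) = 138.9
  G: 0 + 2(159.5) = 319
  D: 79.23 (inert)
Total out = 609 mol/s; y_F = 138.9 / 609 = 0.2281.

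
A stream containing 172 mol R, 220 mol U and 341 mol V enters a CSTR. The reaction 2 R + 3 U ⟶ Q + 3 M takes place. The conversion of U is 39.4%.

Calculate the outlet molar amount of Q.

28.9 mol

U reacted = 0.394 × 220 = 86.68 mol; ν_U = −3, so ξ = 86.68/3 = 28.89 mol.
Outlet amounts (n = n₀ + ν ξ):
  R: 172 − 2(28.89) = 114.2
  U: 220 − 3(28.89) = 133.3
  Q: 0 + 1(28.89) = 28.89
  M: 0 + 3(28.89) = 86.68
  V: 341 (inert)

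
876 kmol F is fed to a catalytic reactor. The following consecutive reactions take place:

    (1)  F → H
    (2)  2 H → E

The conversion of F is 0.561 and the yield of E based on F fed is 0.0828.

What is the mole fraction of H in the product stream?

0.431

Conversion of F: F consumed = 1ξ₁ = 0.561 × 876 → ξ₁ = 491.4 kmol.
Yield of E: 1ξ₂ / 876 = 0.0828 → ξ₂ = 72.53 kmol.
Outlet amounts (n = n₀ + Σ ν·ξ):
  F: 876 − 1(491.4) = 384.6
  H: 0 + 1(491.4) − 2(72.53) = 346.4
  E: 0 + 1(72.53) = 72.53
Total out = 803.5 kmol; y_H = 346.4 / 803.5 = 0.4311.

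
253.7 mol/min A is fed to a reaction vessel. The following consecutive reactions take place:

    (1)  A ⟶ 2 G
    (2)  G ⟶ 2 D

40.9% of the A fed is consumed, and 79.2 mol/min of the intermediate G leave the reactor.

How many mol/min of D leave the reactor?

257 mol/min

Conversion of A: A consumed = 1ξ₁ = 0.409 × 253.7 → ξ₁ = 103.8 mol/min.
G balance: n_G = 0 + 2ξ₁ − 1ξ₂ = 79.2 → ξ₂ = (2·103.8 − 79.2)/1 = 128.3 mol/min.
Outlet amounts (n = n₀ + Σ ν·ξ):
  A: 253.7 − 1(103.8) = 149.9
  G: 0 + 2(103.8) − 1(128.3) = 79.2
  D: 0 + 2(128.3) = 256.7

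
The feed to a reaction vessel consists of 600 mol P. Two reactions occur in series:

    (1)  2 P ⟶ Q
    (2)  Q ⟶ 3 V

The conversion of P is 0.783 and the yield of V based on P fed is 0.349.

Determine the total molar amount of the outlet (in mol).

505 mol

Conversion of P: P consumed = 2ξ₁ = 0.783 × 600 → ξ₁ = 234.9 mol.
Yield of V: 3ξ₂ / 600 = 0.349 → ξ₂ = 69.8 mol.
Outlet amounts (n = n₀ + Σ ν·ξ):
  P: 600 − 2(234.9) = 130.2
  Q: 0 + 1(234.9) − 1(69.8) = 165.1
  V: 0 + 3(69.8) = 209.4
Total out = 130.2 + 165.1 + 209.4 = 504.7 mol.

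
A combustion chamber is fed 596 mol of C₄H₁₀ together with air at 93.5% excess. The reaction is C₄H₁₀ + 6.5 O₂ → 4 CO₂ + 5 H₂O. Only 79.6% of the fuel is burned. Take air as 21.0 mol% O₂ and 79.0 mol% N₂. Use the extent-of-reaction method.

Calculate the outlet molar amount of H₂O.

2370 mol

Stoichiometric O₂ = 6.5 × 596 = 3874 mol; O₂ fed = 3874 × 1.935 = 7496 mol.
N₂ fed = 7496 × 79/21 = 28200 mol.
Fuel reacted = 0.796 × 596 → ξ = 474.4 mol.
Outlet (n = n₀ + ν ξ):
  C₄H₁₀: 596 − 1(474.4) = 121.6
  O₂: 7496 − 6.5(474.4) = 4412
  N₂: 28200 (inert)
  CO₂: 0 + 4(474.4) = 1898
  H₂O: 0 + 5(474.4) = 2372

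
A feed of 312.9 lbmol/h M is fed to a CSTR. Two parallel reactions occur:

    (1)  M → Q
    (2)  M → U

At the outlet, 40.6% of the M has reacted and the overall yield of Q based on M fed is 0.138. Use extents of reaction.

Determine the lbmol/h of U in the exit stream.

Yield of Q: 1ξ₁ / 312.9 = 0.138 → ξ₁ = 43.18 lbmol/h.
Conversion of M: 1ξ₁ + 1ξ₂ = 0.406 × 312.9 = 127 → ξ₂ = 83.86 lbmol/h.
Outlet amounts (n = n₀ + Σ ν·ξ):
  M: 312.9 − 1(43.18) − 1(83.86) = 185.9
  Q: 0 + 1(43.18) = 43.18
  U: 0 + 1(83.86) = 83.86

83.9 lbmol/h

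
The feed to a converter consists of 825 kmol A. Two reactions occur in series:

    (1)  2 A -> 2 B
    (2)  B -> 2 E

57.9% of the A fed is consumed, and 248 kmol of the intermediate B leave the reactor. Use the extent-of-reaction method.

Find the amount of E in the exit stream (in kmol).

Conversion of A: A consumed = 2ξ₁ = 0.579 × 825 → ξ₁ = 238.8 kmol.
B balance: n_B = 0 + 2ξ₁ − 1ξ₂ = 248 → ξ₂ = (2·238.8 − 248)/1 = 229.7 kmol.
Outlet amounts (n = n₀ + Σ ν·ξ):
  A: 825 − 2(238.8) = 347.3
  B: 0 + 2(238.8) − 1(229.7) = 248
  E: 0 + 2(229.7) = 459.3

459 kmol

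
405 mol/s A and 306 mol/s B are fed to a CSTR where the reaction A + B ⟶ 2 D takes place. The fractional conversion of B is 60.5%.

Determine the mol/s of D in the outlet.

370 mol/s

B reacted = 0.605 × 306 = 185.1 mol/s; ν_B = −1, so ξ = 185.1/1 = 185.1 mol/s.
Outlet amounts (n = n₀ + ν ξ):
  A: 405 − 1(185.1) = 219.9
  B: 306 − 1(185.1) = 120.9
  D: 0 + 2(185.1) = 370.3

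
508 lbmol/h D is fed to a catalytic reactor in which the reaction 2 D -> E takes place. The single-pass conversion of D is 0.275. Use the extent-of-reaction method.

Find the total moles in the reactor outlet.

438 lbmol/h

D reacted = 0.275 × 508 = 139.7 lbmol/h; ν_D = −2, so ξ = 139.7/2 = 69.85 lbmol/h.
Outlet amounts (n = n₀ + ν ξ):
  D: 508 − 2(69.85) = 368.3
  E: 0 + 1(69.85) = 69.85
Total out = 368.3 + 69.85 = 438.1 lbmol/h.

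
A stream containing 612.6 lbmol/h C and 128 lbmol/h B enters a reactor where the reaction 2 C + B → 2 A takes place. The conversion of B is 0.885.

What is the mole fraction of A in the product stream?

B reacted = 0.885 × 128 = 113.3 lbmol/h; ν_B = −1, so ξ = 113.3/1 = 113.3 lbmol/h.
Outlet amounts (n = n₀ + ν ξ):
  C: 612.6 − 2(113.3) = 386
  B: 128 − 1(113.3) = 14.72
  A: 0 + 2(113.3) = 226.6
Total out = 627.3 lbmol/h; y_A = 226.6 / 627.3 = 0.3612.

0.361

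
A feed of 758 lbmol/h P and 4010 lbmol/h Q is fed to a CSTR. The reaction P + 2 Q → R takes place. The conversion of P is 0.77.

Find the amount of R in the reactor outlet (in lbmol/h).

584 lbmol/h

P reacted = 0.77 × 758 = 583.7 lbmol/h; ν_P = −1, so ξ = 583.7/1 = 583.7 lbmol/h.
Outlet amounts (n = n₀ + ν ξ):
  P: 758 − 1(583.7) = 174.3
  Q: 4010 − 2(583.7) = 2843
  R: 0 + 1(583.7) = 583.7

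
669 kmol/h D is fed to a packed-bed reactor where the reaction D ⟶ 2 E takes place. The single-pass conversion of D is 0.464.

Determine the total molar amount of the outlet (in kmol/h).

D reacted = 0.464 × 669 = 310.4 kmol/h; ν_D = −1, so ξ = 310.4/1 = 310.4 kmol/h.
Outlet amounts (n = n₀ + ν ξ):
  D: 669 − 1(310.4) = 358.6
  E: 0 + 2(310.4) = 620.8
Total out = 358.6 + 620.8 = 979.4 kmol/h.

979 kmol/h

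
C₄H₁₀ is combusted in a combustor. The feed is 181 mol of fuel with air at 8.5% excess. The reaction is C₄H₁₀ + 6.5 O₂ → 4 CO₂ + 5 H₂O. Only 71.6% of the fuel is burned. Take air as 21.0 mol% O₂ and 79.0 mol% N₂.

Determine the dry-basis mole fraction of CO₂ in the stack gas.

0.0893

Stoichiometric O₂ = 6.5 × 181 = 1176 mol; O₂ fed = 1176 × 1.085 = 1277 mol.
N₂ fed = 1277 × 79/21 = 4802 mol.
Fuel reacted = 0.716 × 181 → ξ = 129.6 mol.
Outlet (n = n₀ + ν ξ):
  C₄H₁₀: 181 − 1(129.6) = 51.4
  O₂: 1277 − 6.5(129.6) = 434.1
  N₂: 4802 (inert)
  CO₂: 0 + 4(129.6) = 518.4
  H₂O: 0 + 5(129.6) = 648
Dry total = 5806 mol; y_CO₂ (dry) = 518.4 / 5806 = 0.08928.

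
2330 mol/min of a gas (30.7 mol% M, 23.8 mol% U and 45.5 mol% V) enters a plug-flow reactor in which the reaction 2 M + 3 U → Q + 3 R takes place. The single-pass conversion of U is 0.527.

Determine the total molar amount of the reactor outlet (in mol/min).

2230 mol/min

U reacted = 0.527 × 554.5 = 292.2 mol/min; ν_U = −3, so ξ = 292.2/3 = 97.41 mol/min.
Outlet amounts (n = n₀ + ν ξ):
  M: 715.3 − 2(97.41) = 520.5
  U: 554.5 − 3(97.41) = 262.3
  Q: 0 + 1(97.41) = 97.41
  R: 0 + 3(97.41) = 292.2
  V: 1060 (inert)
Total out = 520.5 + 262.3 + 97.41 + 292.2 + 1060 = 2233 mol/min.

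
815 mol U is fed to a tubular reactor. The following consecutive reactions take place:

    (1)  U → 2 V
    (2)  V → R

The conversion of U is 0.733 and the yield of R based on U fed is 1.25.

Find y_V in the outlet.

0.125

Conversion of U: U consumed = 1ξ₁ = 0.733 × 815 → ξ₁ = 597.4 mol.
Yield of R: 1ξ₂ / 815 = 1.25 → ξ₂ = 1019 mol.
Outlet amounts (n = n₀ + Σ ν·ξ):
  U: 815 − 1(597.4) = 217.6
  V: 0 + 2(597.4) − 1(1019) = 176
  R: 0 + 1(1019) = 1019
Total out = 1412 mol; y_V = 176 / 1412 = 0.1246.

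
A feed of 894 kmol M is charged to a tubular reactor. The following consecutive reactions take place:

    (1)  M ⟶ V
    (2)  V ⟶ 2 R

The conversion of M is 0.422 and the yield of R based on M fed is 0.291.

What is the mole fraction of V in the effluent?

Conversion of M: M consumed = 1ξ₁ = 0.422 × 894 → ξ₁ = 377.3 kmol.
Yield of R: 2ξ₂ / 894 = 0.291 → ξ₂ = 130.1 kmol.
Outlet amounts (n = n₀ + Σ ν·ξ):
  M: 894 − 1(377.3) = 516.7
  V: 0 + 1(377.3) − 1(130.1) = 247.2
  R: 0 + 2(130.1) = 260.2
Total out = 1024 kmol; y_V = 247.2 / 1024 = 0.2414.

0.241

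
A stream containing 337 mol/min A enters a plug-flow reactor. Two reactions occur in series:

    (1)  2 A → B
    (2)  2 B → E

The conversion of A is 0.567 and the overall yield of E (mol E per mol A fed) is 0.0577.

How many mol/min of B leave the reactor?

Conversion of A: A consumed = 2ξ₁ = 0.567 × 337 → ξ₁ = 95.54 mol/min.
Yield of E: 1ξ₂ / 337 = 0.0577 → ξ₂ = 19.44 mol/min.
Outlet amounts (n = n₀ + Σ ν·ξ):
  A: 337 − 2(95.54) = 145.9
  B: 0 + 1(95.54) − 2(19.44) = 56.65
  E: 0 + 1(19.44) = 19.44

56.6 mol/min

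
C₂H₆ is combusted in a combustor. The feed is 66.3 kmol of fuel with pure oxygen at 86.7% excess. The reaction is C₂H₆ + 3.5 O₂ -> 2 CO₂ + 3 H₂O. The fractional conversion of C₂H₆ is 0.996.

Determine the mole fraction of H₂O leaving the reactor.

Stoichiometric O₂ = 3.5 × 66.3 = 232 kmol; O₂ fed = 232 × 1.867 = 433.2 kmol.
Fuel reacted = 0.996 × 66.3 → ξ = 66.03 kmol.
Outlet (n = n₀ + ν ξ):
  C₂H₆: 66.3 − 1(66.03) = 0.2652
  O₂: 433.2 − 3.5(66.03) = 202.1
  CO₂: 0 + 2(66.03) = 132.1
  H₂O: 0 + 3(66.03) = 198.1
Total out = 532.6 kmol; y_H₂O = 198.1 / 532.6 = 0.372.

0.372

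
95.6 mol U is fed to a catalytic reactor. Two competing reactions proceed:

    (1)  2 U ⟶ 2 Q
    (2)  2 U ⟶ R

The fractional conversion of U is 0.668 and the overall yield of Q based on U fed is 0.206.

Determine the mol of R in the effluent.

22.1 mol

Yield of Q: 2ξ₁ / 95.6 = 0.206 → ξ₁ = 9.847 mol.
Conversion of U: 2ξ₁ + 2ξ₂ = 0.668 × 95.6 = 63.86 → ξ₂ = 22.08 mol.
Outlet amounts (n = n₀ + Σ ν·ξ):
  U: 95.6 − 2(9.847) − 2(22.08) = 31.74
  Q: 0 + 2(9.847) = 19.69
  R: 0 + 1(22.08) = 22.08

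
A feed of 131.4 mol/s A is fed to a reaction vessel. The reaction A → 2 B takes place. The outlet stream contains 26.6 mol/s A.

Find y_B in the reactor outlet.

0.887

For A: n = n₀ − 1ξ → 26.6 = 131.4 − 1ξ, giving ξ = 104.8 mol/s.
Outlet amounts (n = n₀ + ν ξ):
  A: 131.4 − 1(104.8) = 26.6
  B: 0 + 2(104.8) = 209.6
Total out = 236.2 mol/s; y_B = 209.6 / 236.2 = 0.8874.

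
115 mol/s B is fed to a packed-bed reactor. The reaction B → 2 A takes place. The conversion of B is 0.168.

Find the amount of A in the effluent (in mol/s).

38.6 mol/s

B reacted = 0.168 × 115 = 19.32 mol/s; ν_B = −1, so ξ = 19.32/1 = 19.32 mol/s.
Outlet amounts (n = n₀ + ν ξ):
  B: 115 − 1(19.32) = 95.68
  A: 0 + 2(19.32) = 38.64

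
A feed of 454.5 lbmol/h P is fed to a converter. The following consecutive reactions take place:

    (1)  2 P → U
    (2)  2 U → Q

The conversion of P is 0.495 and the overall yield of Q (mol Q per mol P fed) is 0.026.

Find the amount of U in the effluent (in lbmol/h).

Conversion of P: P consumed = 2ξ₁ = 0.495 × 454.5 → ξ₁ = 112.5 lbmol/h.
Yield of Q: 1ξ₂ / 454.5 = 0.026 → ξ₂ = 11.82 lbmol/h.
Outlet amounts (n = n₀ + Σ ν·ξ):
  P: 454.5 − 2(112.5) = 229.5
  U: 0 + 1(112.5) − 2(11.82) = 88.85
  Q: 0 + 1(11.82) = 11.82

88.9 lbmol/h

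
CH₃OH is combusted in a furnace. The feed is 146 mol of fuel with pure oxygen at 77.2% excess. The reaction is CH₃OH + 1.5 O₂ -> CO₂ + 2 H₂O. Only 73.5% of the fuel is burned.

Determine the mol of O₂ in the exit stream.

Stoichiometric O₂ = 1.5 × 146 = 219 mol; O₂ fed = 219 × 1.772 = 388.1 mol.
Fuel reacted = 0.735 × 146 → ξ = 107.3 mol.
Outlet (n = n₀ + ν ξ):
  CH₃OH: 146 − 1(107.3) = 38.69
  O₂: 388.1 − 1.5(107.3) = 227.1
  CO₂: 0 + 1(107.3) = 107.3
  H₂O: 0 + 2(107.3) = 214.6

227 mol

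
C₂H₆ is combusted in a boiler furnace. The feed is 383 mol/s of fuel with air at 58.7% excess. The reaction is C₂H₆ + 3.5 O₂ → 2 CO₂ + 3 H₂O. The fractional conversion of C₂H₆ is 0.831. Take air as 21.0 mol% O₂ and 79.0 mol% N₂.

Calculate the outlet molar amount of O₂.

1010 mol/s

Stoichiometric O₂ = 3.5 × 383 = 1340 mol/s; O₂ fed = 1340 × 1.587 = 2127 mol/s.
N₂ fed = 2127 × 79/21 = 8003 mol/s.
Fuel reacted = 0.831 × 383 → ξ = 318.3 mol/s.
Outlet (n = n₀ + ν ξ):
  C₂H₆: 383 − 1(318.3) = 64.73
  O₂: 2127 − 3.5(318.3) = 1013
  N₂: 8003 (inert)
  CO₂: 0 + 2(318.3) = 636.5
  H₂O: 0 + 3(318.3) = 954.8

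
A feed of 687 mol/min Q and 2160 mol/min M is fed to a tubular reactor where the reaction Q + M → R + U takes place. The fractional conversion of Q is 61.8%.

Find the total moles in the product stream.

Q reacted = 0.618 × 687 = 424.6 mol/min; ν_Q = −1, so ξ = 424.6/1 = 424.6 mol/min.
Outlet amounts (n = n₀ + ν ξ):
  Q: 687 − 1(424.6) = 262.4
  M: 2160 − 1(424.6) = 1735
  R: 0 + 1(424.6) = 424.6
  U: 0 + 1(424.6) = 424.6
Total out = 262.4 + 1735 + 424.6 + 424.6 = 2847 mol/min.

2850 mol/min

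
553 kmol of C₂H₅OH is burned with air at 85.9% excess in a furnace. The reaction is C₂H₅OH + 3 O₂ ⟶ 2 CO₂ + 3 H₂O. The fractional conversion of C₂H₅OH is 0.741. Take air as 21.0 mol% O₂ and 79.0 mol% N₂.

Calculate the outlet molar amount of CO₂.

820 kmol

Stoichiometric O₂ = 3 × 553 = 1659 kmol; O₂ fed = 1659 × 1.859 = 3084 kmol.
N₂ fed = 3084 × 79/21 = 11600 kmol.
Fuel reacted = 0.741 × 553 → ξ = 409.8 kmol.
Outlet (n = n₀ + ν ξ):
  C₂H₅OH: 553 − 1(409.8) = 143.2
  O₂: 3084 − 3(409.8) = 1855
  N₂: 11600 (inert)
  CO₂: 0 + 2(409.8) = 819.5
  H₂O: 0 + 3(409.8) = 1229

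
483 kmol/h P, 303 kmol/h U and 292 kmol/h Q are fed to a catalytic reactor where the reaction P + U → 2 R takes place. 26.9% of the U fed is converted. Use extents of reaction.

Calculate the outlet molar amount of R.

U reacted = 0.269 × 303 = 81.51 kmol/h; ν_U = −1, so ξ = 81.51/1 = 81.51 kmol/h.
Outlet amounts (n = n₀ + ν ξ):
  P: 483 − 1(81.51) = 401.5
  U: 303 − 1(81.51) = 221.5
  R: 0 + 2(81.51) = 163
  Q: 292 (inert)

163 kmol/h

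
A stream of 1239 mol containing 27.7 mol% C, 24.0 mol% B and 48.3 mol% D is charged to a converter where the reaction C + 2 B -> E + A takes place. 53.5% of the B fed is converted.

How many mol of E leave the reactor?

B reacted = 0.535 × 297.4 = 159.1 mol; ν_B = −2, so ξ = 159.1/2 = 79.54 mol.
Outlet amounts (n = n₀ + ν ξ):
  C: 343.2 − 1(79.54) = 263.7
  B: 297.4 − 2(79.54) = 138.3
  E: 0 + 1(79.54) = 79.54
  A: 0 + 1(79.54) = 79.54
  D: 598.4 (inert)

79.5 mol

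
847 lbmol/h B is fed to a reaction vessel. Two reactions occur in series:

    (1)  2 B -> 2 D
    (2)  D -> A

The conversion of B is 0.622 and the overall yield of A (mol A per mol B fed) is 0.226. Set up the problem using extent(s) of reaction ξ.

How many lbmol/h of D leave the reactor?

335 lbmol/h

Conversion of B: B consumed = 2ξ₁ = 0.622 × 847 → ξ₁ = 263.4 lbmol/h.
Yield of A: 1ξ₂ / 847 = 0.226 → ξ₂ = 191.4 lbmol/h.
Outlet amounts (n = n₀ + Σ ν·ξ):
  B: 847 − 2(263.4) = 320.2
  D: 0 + 2(263.4) − 1(191.4) = 335.4
  A: 0 + 1(191.4) = 191.4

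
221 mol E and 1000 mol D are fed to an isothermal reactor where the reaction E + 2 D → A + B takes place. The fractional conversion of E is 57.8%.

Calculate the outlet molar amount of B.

128 mol

E reacted = 0.578 × 221 = 127.7 mol; ν_E = −1, so ξ = 127.7/1 = 127.7 mol.
Outlet amounts (n = n₀ + ν ξ):
  E: 221 − 1(127.7) = 93.26
  D: 1000 − 2(127.7) = 744.5
  A: 0 + 1(127.7) = 127.7
  B: 0 + 1(127.7) = 127.7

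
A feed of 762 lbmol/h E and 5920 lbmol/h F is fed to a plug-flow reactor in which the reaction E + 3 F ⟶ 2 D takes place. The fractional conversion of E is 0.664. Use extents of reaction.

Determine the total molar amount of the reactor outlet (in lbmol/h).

5670 lbmol/h

E reacted = 0.664 × 762 = 506 lbmol/h; ν_E = −1, so ξ = 506/1 = 506 lbmol/h.
Outlet amounts (n = n₀ + ν ξ):
  E: 762 − 1(506) = 256
  F: 5920 − 3(506) = 4402
  D: 0 + 2(506) = 1012
Total out = 256 + 4402 + 1012 = 5670 lbmol/h.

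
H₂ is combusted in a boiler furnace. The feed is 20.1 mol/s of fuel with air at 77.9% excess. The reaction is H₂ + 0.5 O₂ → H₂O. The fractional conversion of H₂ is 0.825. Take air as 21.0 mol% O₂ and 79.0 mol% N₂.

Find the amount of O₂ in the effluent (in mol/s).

Stoichiometric O₂ = 0.5 × 20.1 = 10.05 mol/s; O₂ fed = 10.05 × 1.779 = 17.88 mol/s.
N₂ fed = 17.88 × 79/21 = 67.26 mol/s.
Fuel reacted = 0.825 × 20.1 → ξ = 16.58 mol/s.
Outlet (n = n₀ + ν ξ):
  H₂: 20.1 − 1(16.58) = 3.518
  O₂: 17.88 − 0.5(16.58) = 9.588
  N₂: 67.26 (inert)
  H₂O: 0 + 1(16.58) = 16.58

9.59 mol/s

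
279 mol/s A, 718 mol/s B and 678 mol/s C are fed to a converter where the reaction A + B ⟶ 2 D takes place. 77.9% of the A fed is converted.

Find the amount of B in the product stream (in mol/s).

A reacted = 0.779 × 279 = 217.3 mol/s; ν_A = −1, so ξ = 217.3/1 = 217.3 mol/s.
Outlet amounts (n = n₀ + ν ξ):
  A: 279 − 1(217.3) = 61.66
  B: 718 − 1(217.3) = 500.7
  D: 0 + 2(217.3) = 434.7
  C: 678 (inert)

501 mol/s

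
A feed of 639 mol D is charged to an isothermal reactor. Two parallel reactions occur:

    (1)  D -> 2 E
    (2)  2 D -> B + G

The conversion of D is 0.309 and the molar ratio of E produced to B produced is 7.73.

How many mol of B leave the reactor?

Conversion of D: D consumed = 0.309 × 639 = 197.5 mol = 1ξ₁ + 2ξ₂.
Selectivity: 2ξ₁ / (1ξ₂) = 7.73 → ξ₁ = 3.865 ξ₂.
Substitute: (1·3.865 + 2) ξ₂ = 197.5 → ξ₂ = 33.67 mol, ξ₁ = 130.1 mol.
Outlet amounts (n = n₀ + Σ ν·ξ):
  D: 639 − 1(130.1) − 2(33.67) = 441.5
  E: 0 + 2(130.1) = 260.2
  B: 0 + 1(33.67) = 33.67
  G: 0 + 1(33.67) = 33.67

33.7 mol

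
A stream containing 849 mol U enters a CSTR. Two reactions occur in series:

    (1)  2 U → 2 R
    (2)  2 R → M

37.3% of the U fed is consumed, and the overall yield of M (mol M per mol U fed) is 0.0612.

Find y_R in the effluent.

Conversion of U: U consumed = 2ξ₁ = 0.373 × 849 → ξ₁ = 158.3 mol.
Yield of M: 1ξ₂ / 849 = 0.0612 → ξ₂ = 51.96 mol.
Outlet amounts (n = n₀ + Σ ν·ξ):
  U: 849 − 2(158.3) = 532.3
  R: 0 + 2(158.3) − 2(51.96) = 212.8
  M: 0 + 1(51.96) = 51.96
Total out = 797 mol; y_R = 212.8 / 797 = 0.2669.

0.267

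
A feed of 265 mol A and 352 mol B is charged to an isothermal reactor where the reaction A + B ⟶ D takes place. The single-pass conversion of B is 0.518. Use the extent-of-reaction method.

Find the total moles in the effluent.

B reacted = 0.518 × 352 = 182.3 mol; ν_B = −1, so ξ = 182.3/1 = 182.3 mol.
Outlet amounts (n = n₀ + ν ξ):
  A: 265 − 1(182.3) = 82.66
  B: 352 − 1(182.3) = 169.7
  D: 0 + 1(182.3) = 182.3
Total out = 82.66 + 169.7 + 182.3 = 434.7 mol.

435 mol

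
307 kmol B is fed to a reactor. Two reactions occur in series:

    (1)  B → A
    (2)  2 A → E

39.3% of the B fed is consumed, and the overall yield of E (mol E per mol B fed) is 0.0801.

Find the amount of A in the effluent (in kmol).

71.5 kmol

Conversion of B: B consumed = 1ξ₁ = 0.393 × 307 → ξ₁ = 120.7 kmol.
Yield of E: 1ξ₂ / 307 = 0.0801 → ξ₂ = 24.59 kmol.
Outlet amounts (n = n₀ + Σ ν·ξ):
  B: 307 − 1(120.7) = 186.3
  A: 0 + 1(120.7) − 2(24.59) = 71.47
  E: 0 + 1(24.59) = 24.59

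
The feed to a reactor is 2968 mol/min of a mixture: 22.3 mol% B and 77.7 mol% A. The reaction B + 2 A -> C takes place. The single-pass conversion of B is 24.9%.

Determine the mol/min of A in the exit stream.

B reacted = 0.249 × 661.9 = 164.8 mol/min; ν_B = −1, so ξ = 164.8/1 = 164.8 mol/min.
Outlet amounts (n = n₀ + ν ξ):
  B: 661.9 − 1(164.8) = 497.1
  A: 2306 − 2(164.8) = 1977
  C: 0 + 1(164.8) = 164.8

1980 mol/min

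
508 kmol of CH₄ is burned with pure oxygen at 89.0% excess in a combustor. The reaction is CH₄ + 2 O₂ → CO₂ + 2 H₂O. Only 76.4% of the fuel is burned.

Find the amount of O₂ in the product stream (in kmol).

1140 kmol

Stoichiometric O₂ = 2 × 508 = 1016 kmol; O₂ fed = 1016 × 1.890 = 1920 kmol.
Fuel reacted = 0.764 × 508 → ξ = 388.1 kmol.
Outlet (n = n₀ + ν ξ):
  CH₄: 508 − 1(388.1) = 119.9
  O₂: 1920 − 2(388.1) = 1144
  CO₂: 0 + 1(388.1) = 388.1
  H₂O: 0 + 2(388.1) = 776.2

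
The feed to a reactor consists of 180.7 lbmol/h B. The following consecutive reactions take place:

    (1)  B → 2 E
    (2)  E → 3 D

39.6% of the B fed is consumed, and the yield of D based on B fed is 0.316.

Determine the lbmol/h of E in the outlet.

124 lbmol/h

Conversion of B: B consumed = 1ξ₁ = 0.396 × 180.7 → ξ₁ = 71.56 lbmol/h.
Yield of D: 3ξ₂ / 180.7 = 0.316 → ξ₂ = 19.03 lbmol/h.
Outlet amounts (n = n₀ + Σ ν·ξ):
  B: 180.7 − 1(71.56) = 109.1
  E: 0 + 2(71.56) − 1(19.03) = 124.1
  D: 0 + 3(19.03) = 57.1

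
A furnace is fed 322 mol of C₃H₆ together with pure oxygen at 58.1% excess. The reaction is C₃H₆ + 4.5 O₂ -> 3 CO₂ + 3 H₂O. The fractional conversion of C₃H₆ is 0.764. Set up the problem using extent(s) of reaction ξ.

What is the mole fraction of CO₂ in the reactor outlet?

Stoichiometric O₂ = 4.5 × 322 = 1449 mol; O₂ fed = 1449 × 1.581 = 2291 mol.
Fuel reacted = 0.764 × 322 → ξ = 246 mol.
Outlet (n = n₀ + ν ξ):
  C₃H₆: 322 − 1(246) = 75.99
  O₂: 2291 − 4.5(246) = 1184
  CO₂: 0 + 3(246) = 738
  H₂O: 0 + 3(246) = 738
Total out = 2736 mol; y_CO₂ = 738 / 2736 = 0.2698.

0.27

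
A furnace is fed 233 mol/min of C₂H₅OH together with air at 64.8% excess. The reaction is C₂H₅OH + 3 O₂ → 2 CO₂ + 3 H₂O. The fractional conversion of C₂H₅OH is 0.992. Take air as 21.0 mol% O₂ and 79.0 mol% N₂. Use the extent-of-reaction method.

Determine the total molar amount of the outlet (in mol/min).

5950 mol/min

Stoichiometric O₂ = 3 × 233 = 699 mol/min; O₂ fed = 699 × 1.648 = 1152 mol/min.
N₂ fed = 1152 × 79/21 = 4334 mol/min.
Fuel reacted = 0.992 × 233 → ξ = 231.1 mol/min.
Outlet (n = n₀ + ν ξ):
  C₂H₅OH: 233 − 1(231.1) = 1.864
  O₂: 1152 − 3(231.1) = 458.5
  N₂: 4334 (inert)
  CO₂: 0 + 2(231.1) = 462.3
  H₂O: 0 + 3(231.1) = 693.4
Total out = 1.864 + 458.5 + 4334 + 462.3 + 693.4 = 5950 mol/min.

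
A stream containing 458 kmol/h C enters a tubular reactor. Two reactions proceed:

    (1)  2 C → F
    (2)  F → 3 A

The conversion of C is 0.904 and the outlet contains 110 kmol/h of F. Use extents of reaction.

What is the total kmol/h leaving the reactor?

445 kmol/h

Conversion of C: C consumed = 2ξ₁ = 0.904 × 458 → ξ₁ = 207 kmol/h.
F balance: n_F = 0 + 1ξ₁ − 1ξ₂ = 110 → ξ₂ = (1·207 − 110)/1 = 97.02 kmol/h.
Outlet amounts (n = n₀ + Σ ν·ξ):
  C: 458 − 2(207) = 43.97
  F: 0 + 1(207) − 1(97.02) = 110
  A: 0 + 3(97.02) = 291
Total out = 43.97 + 110 + 291 = 445 kmol/h.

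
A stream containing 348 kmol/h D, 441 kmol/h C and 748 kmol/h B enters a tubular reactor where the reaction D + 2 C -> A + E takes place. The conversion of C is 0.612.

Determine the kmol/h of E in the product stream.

135 kmol/h

C reacted = 0.612 × 441 = 269.9 kmol/h; ν_C = −2, so ξ = 269.9/2 = 134.9 kmol/h.
Outlet amounts (n = n₀ + ν ξ):
  D: 348 − 1(134.9) = 213.1
  C: 441 − 2(134.9) = 171.1
  A: 0 + 1(134.9) = 134.9
  E: 0 + 1(134.9) = 134.9
  B: 748 (inert)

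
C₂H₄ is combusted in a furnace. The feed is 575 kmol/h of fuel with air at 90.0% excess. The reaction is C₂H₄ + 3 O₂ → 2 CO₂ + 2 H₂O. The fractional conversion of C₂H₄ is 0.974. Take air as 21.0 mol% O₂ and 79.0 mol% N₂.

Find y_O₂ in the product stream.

0.0987

Stoichiometric O₂ = 3 × 575 = 1725 kmol/h; O₂ fed = 1725 × 1.900 = 3278 kmol/h.
N₂ fed = 3278 × 79/21 = 12330 kmol/h.
Fuel reacted = 0.974 × 575 → ξ = 560 kmol/h.
Outlet (n = n₀ + ν ξ):
  C₂H₄: 575 − 1(560) = 14.95
  O₂: 3278 − 3(560) = 1597
  N₂: 12330 (inert)
  CO₂: 0 + 2(560) = 1120
  H₂O: 0 + 2(560) = 1120
Total out = 16180 kmol/h; y_O₂ = 1597 / 16180 = 0.09871.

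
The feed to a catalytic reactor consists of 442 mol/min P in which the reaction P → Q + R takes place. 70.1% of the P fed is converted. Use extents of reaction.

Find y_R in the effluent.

0.412

P reacted = 0.701 × 442 = 309.8 mol/min; ν_P = −1, so ξ = 309.8/1 = 309.8 mol/min.
Outlet amounts (n = n₀ + ν ξ):
  P: 442 − 1(309.8) = 132.2
  Q: 0 + 1(309.8) = 309.8
  R: 0 + 1(309.8) = 309.8
Total out = 751.8 mol/min; y_R = 309.8 / 751.8 = 0.4121.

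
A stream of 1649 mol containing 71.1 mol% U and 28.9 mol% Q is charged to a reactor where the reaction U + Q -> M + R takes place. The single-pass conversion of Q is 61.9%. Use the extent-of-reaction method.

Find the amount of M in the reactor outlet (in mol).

295 mol

Q reacted = 0.619 × 476.6 = 295 mol; ν_Q = −1, so ξ = 295/1 = 295 mol.
Outlet amounts (n = n₀ + ν ξ):
  U: 1172 − 1(295) = 877.4
  Q: 476.6 − 1(295) = 181.6
  M: 0 + 1(295) = 295
  R: 0 + 1(295) = 295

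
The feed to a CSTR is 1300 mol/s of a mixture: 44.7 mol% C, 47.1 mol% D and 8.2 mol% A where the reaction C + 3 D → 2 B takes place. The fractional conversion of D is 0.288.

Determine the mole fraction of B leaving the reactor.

D reacted = 0.288 × 612.3 = 176.3 mol/s; ν_D = −3, so ξ = 176.3/3 = 58.78 mol/s.
Outlet amounts (n = n₀ + ν ξ):
  C: 581.1 − 1(58.78) = 522.3
  D: 612.3 − 3(58.78) = 436
  B: 0 + 2(58.78) = 117.6
  A: 106.6 (inert)
Total out = 1182 mol/s; y_B = 117.6 / 1182 = 0.09942.

0.0994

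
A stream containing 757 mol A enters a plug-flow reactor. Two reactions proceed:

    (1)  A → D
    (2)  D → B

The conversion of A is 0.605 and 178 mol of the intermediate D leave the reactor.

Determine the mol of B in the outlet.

280 mol

Conversion of A: A consumed = 1ξ₁ = 0.605 × 757 → ξ₁ = 458 mol.
D balance: n_D = 0 + 1ξ₁ − 1ξ₂ = 178 → ξ₂ = (1·458 − 178)/1 = 280 mol.
Outlet amounts (n = n₀ + Σ ν·ξ):
  A: 757 − 1(458) = 299
  D: 0 + 1(458) − 1(280) = 178
  B: 0 + 1(280) = 280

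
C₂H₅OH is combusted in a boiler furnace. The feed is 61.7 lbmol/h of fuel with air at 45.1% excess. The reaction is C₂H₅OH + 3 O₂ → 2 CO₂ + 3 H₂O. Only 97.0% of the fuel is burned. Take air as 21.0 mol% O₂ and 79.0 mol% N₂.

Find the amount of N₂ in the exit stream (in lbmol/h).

1010 lbmol/h

Stoichiometric O₂ = 3 × 61.7 = 185.1 lbmol/h; O₂ fed = 185.1 × 1.451 = 268.6 lbmol/h.
N₂ fed = 268.6 × 79/21 = 1010 lbmol/h.
Fuel reacted = 0.97 × 61.7 → ξ = 59.85 lbmol/h.
Outlet (n = n₀ + ν ξ):
  C₂H₅OH: 61.7 − 1(59.85) = 1.851
  O₂: 268.6 − 3(59.85) = 89.03
  N₂: 1010 (inert)
  CO₂: 0 + 2(59.85) = 119.7
  H₂O: 0 + 3(59.85) = 179.5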